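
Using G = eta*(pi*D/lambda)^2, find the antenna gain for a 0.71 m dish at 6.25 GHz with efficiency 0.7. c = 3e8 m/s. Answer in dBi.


lambda = c/f = 3e8 / 6.25e+09 = 0.0480 m
G = eta*(pi*D/lambda)^2 = 0.7*(pi*0.71/0.0480)^2
G = 1511.5830 (linear)
G = 10*log10(1511.5830) = 31.7943 dBi

31.7943 dBi


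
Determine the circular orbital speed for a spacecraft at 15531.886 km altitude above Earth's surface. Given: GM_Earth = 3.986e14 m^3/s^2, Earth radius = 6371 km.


r = R_E + alt = 6371.0 + 15531.886 = 21902.8860 km = 2.1902886e+07 m
v = sqrt(mu/r) = sqrt(3.986e14 / 2.1902886e+07) = 4265.9718 m/s = 4.2660 km/s

4.2660 km/s


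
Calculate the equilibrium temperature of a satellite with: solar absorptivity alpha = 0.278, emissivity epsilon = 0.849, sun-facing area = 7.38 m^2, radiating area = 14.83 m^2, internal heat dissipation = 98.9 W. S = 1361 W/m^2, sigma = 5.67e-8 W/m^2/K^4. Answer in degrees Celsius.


Numerator = alpha*S*A_sun + Q_int = 0.278*1361*7.38 + 98.9 = 2891.1820 W
Denominator = eps*sigma*A_rad = 0.849*5.67e-8*14.83 = 7.1389099e-07 W/K^4
T^4 = 4.0498929e+09 K^4
T = 252.2673 K = -20.8827 C

-20.8827 degrees Celsius


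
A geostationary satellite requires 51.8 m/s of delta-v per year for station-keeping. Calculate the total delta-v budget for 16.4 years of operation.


dV = rate * years = 51.8 * 16.4
dV = 849.5200 m/s

849.5200 m/s


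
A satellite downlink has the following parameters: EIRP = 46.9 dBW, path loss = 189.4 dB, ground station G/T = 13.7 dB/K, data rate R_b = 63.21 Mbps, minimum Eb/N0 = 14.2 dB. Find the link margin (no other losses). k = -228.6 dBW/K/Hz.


C/N0 = EIRP - FSPL + G/T - k = 46.9 - 189.4 + 13.7 - (-228.6)
C/N0 = 99.8000 dB-Hz
R_b = 63.21 Mbps = 6.321e+07 bps -> 10*log10(R_b) = 78.0079 dB-Hz
Eb/N0 = C/N0 - 10*log10(R_b) = 99.8000 - 78.0079 = 21.7921 dB
Margin = Eb/N0 - Eb/N0_req = 21.7921 - 14.2 = 7.5921 dB (link closes)

7.5921 dB


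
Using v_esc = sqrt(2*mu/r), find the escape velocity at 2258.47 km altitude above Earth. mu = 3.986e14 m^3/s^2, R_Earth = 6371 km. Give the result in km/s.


r = 6371.0 + 2258.47 = 8629.4700 km = 8.62947e+06 m
v_esc = sqrt(2*mu/r) = sqrt(2*3.986e14 / 8.62947e+06)
v_esc = 9611.5091 m/s = 9.6115 km/s

9.6115 km/s


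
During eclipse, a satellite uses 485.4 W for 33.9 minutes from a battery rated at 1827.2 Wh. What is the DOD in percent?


E_used = P * t / 60 = 485.4 * 33.9 / 60 = 274.2510 Wh
DOD = E_used / E_total * 100 = 274.2510 / 1827.2 * 100
DOD = 15.0094 %

15.0094 %


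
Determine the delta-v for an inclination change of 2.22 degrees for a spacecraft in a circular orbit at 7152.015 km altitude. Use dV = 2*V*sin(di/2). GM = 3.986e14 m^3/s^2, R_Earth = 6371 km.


r = 13523.0150 km = 1.3523015e+07 m
V = sqrt(mu/r) = 5429.1505 m/s
di = 2.22 deg = 0.03874631 rad
dV = 2*V*sin(di/2) = 2*5429.1505*sin(0.01937315)
dV = 210.3464 m/s = 0.2103464 km/s

0.2103 km/s


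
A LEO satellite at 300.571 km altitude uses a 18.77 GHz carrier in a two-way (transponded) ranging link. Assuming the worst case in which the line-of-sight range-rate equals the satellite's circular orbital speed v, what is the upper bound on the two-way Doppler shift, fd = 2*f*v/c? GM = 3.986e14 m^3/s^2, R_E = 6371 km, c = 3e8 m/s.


r = 6.671571e+06 m
v = sqrt(mu/r) = 7729.5568 m/s (worst-case radial velocity)
f = 18.77 GHz = 1.877e+10 Hz
fd = 2*f*v/c = 2*1.877e+10*7729.5568/3.0e+08
fd = 967225.2035 Hz

967225.2035 Hz


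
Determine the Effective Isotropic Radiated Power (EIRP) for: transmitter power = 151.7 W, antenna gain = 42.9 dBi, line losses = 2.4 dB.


Pt = 151.7 W = 21.8099 dBW
EIRP = Pt_dBW + Gt - losses = 21.8099 + 42.9 - 2.4 = 62.3099 dBW

62.3099 dBW


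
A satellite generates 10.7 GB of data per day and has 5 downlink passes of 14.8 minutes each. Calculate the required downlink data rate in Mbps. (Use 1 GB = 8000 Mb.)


total contact time = 5 * 14.8 * 60 = 4440.0000 s
data = 10.7 GB = 85600.0000 Mb
rate = 85600.0000 / 4440.0000 = 19.2793 Mbps

19.2793 Mbps


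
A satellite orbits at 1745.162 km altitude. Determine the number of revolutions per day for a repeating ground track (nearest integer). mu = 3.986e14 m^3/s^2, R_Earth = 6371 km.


r = 8.116162e+06 m
T = 2*pi*sqrt(r^3/mu) = 7276.7471 s = 121.2791 min
revs/day = 1440 / 121.2791 = 11.8734
Rounded: 12 revolutions per day

12 revolutions per day


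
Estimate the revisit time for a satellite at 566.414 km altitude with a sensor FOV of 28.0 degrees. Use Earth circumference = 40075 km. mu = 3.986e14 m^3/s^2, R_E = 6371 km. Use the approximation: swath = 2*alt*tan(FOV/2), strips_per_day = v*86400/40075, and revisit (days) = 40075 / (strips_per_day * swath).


swath = 2*566.414*tan(0.2443461) = 282.4457 km
v = sqrt(mu/r) = 7580.0111 m/s = 7.5800 km/s
strips/day = v*86400/40075 = 7.5800*86400/40075 = 16.3422
coverage/day = strips * swath = 16.3422 * 282.4457 = 4615.7798 km
revisit = 40075 / 4615.7798 = 8.6822 days

8.6822 days


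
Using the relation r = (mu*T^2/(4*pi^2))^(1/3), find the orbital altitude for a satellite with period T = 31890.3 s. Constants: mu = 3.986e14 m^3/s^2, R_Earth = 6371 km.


T = 31890.3 s
r = (mu*T^2/(4*pi^2))^(1/3) = (3.986e14 * 31890.3^2 / (4*pi^2))^(1/3)
r = 2.1735264e+07 m = 21735.2641 km
alt = r - R_E = 21735.2641 - 6371 = 15364.2641 km

15364.2641 km


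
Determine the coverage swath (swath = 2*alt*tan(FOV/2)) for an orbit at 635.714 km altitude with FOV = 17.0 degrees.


FOV = 17.0 deg = 0.296706 rad
swath = 2 * alt * tan(FOV/2) = 2 * 635.714 * tan(0.148353)
swath = 2 * 635.714 * 0.149451
swath = 190.0162 km

190.0162 km


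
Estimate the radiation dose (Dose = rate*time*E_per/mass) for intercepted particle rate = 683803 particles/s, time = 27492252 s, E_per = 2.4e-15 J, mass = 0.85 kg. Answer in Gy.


Total energy deposited = rate * time * E_per
  = 683803 * 27492252 * 2.4e-15 = 0.04511828 J
Dose = E_total / mass = 0.04511828 / 0.85
Dose = 0.05308033 Gy

0.0531 Gy


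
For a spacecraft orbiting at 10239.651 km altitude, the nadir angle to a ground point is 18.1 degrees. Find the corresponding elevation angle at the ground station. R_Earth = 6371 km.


r = R_E + alt = 16610.6510 km
Law of sines in the satellite / Earth-center / ground-point triangle:
  sin(nadir)/R_E = sin(90 + el)/r  =>  cos(el) = (r/R_E)*sin(nadir)
cos(el) = (16610.6510 / 6371.0000) * sin(18.1 deg) = 0.8100044
el = arccos(0.8100044) = 35.9036 deg
(Earth-central angle = 90 - nadir - el = 35.9964 deg)

35.9036 degrees


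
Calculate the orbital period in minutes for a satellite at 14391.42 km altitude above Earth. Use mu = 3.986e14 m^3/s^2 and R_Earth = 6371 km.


r = 20762.4200 km = 2.076242e+07 m
T = 2*pi*sqrt(r^3/mu) = 2*pi*sqrt(8.9502242e+21 / 3.986e14)
T = 29773.3827 s = 496.2230 min

496.2230 minutes


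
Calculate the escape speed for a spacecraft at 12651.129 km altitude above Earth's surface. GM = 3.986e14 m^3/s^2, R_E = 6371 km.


r = 6371.0 + 12651.129 = 19022.1290 km = 1.9022129e+07 m
v_esc = sqrt(2*mu/r) = sqrt(2*3.986e14 / 1.9022129e+07)
v_esc = 6473.7226 m/s = 6.4737 km/s

6.4737 km/s


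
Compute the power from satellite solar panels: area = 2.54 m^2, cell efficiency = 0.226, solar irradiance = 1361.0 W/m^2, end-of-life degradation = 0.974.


P = area * eta * S * degradation
P = 2.54 * 0.226 * 1361.0 * 0.974
P = 760.9555 W

760.9555 W


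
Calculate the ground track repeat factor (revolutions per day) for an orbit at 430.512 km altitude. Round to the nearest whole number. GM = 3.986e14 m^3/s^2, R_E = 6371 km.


r = 6.801512e+06 m
T = 2*pi*sqrt(r^3/mu) = 5582.3804 s = 93.0397 min
revs/day = 1440 / 93.0397 = 15.4773
Rounded: 15 revolutions per day

15 revolutions per day


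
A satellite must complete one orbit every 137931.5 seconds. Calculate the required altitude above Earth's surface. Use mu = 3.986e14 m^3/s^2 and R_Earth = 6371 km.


T = 137931.5 s
r = (mu*T^2/(4*pi^2))^(1/3) = (3.986e14 * 137931.5^2 / (4*pi^2))^(1/3)
r = 5.7698983e+07 m = 57698.9830 km
alt = r - R_E = 57698.9830 - 6371 = 51327.9830 km

51327.9830 km


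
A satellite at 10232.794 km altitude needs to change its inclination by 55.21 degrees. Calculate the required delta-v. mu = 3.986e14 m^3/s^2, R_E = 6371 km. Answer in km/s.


r = 16603.7940 km = 1.6603794e+07 m
V = sqrt(mu/r) = 4899.6491 m/s
di = 55.21 deg = 0.9635963 rad
dV = 2*V*sin(di/2) = 2*4899.6491*sin(0.4817981)
dV = 4540.7338 m/s = 4.5407 km/s

4.5407 km/s


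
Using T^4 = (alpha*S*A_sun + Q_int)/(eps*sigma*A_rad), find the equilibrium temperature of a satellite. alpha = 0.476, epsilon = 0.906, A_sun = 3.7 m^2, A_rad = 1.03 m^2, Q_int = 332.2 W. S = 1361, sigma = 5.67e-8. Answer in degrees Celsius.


Numerator = alpha*S*A_sun + Q_int = 0.476*1361*3.7 + 332.2 = 2729.1932 W
Denominator = eps*sigma*A_rad = 0.906*5.67e-8*1.03 = 5.2911306e-08 W/K^4
T^4 = 5.158053e+10 K^4
T = 476.5642 K = 203.4142 C

203.4142 degrees Celsius


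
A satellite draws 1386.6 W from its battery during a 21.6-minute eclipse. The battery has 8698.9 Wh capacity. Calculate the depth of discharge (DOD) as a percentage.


E_used = P * t / 60 = 1386.6 * 21.6 / 60 = 499.1760 Wh
DOD = E_used / E_total * 100 = 499.1760 / 8698.9 * 100
DOD = 5.7384 %

5.7384 %


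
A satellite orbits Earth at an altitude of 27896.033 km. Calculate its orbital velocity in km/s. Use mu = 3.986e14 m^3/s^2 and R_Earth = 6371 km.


r = R_E + alt = 6371.0 + 27896.033 = 34267.0330 km = 3.4267033e+07 m
v = sqrt(mu/r) = sqrt(3.986e14 / 3.4267033e+07) = 3410.5969 m/s = 3.4106 km/s

3.4106 km/s


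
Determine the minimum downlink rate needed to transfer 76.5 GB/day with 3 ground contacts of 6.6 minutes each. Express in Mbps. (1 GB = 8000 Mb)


total contact time = 3 * 6.6 * 60 = 1188.0000 s
data = 76.5 GB = 612000.0000 Mb
rate = 612000.0000 / 1188.0000 = 515.1515 Mbps

515.1515 Mbps


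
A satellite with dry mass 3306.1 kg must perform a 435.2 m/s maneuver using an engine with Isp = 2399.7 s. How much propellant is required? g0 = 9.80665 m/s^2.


ve = Isp * g0 = 2399.7 * 9.80665 = 23533.018005 m/s
mass ratio = exp(dv/ve) = exp(435.2/23533.018005) = 1.01866522
m_prop = m_dry * (mr - 1) = 3306.1 * (1.01866522 - 1)
m_prop = 61.7091 kg

61.7091 kg


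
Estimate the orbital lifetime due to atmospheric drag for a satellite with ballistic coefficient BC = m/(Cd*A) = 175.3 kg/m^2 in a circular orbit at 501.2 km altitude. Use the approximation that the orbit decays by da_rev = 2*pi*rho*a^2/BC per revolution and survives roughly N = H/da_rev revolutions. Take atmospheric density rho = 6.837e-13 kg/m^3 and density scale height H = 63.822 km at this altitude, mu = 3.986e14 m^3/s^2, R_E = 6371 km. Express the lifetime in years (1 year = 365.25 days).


a = R_E + alt = 6872.2000 km = 6.8722e+06 m
da_rev = 2*pi*rho*a^2/BC = 2*pi*6.837e-13*(6.8722e+06)^2/175.3 = 1.157324 m per revolution
N = H/da_rev = 63822.0000 m / 1.157324 m = 55146.1626 revolutions
P = 2*pi*sqrt(a^3/mu) = 5669.6325 s
lifetime = N*P = 55146.1626 * 5669.6325 = 3.1265847e+08 s = 3618.7323 days
years = 3618.7323 / 365.25 = 9.9075 years

9.9075 years


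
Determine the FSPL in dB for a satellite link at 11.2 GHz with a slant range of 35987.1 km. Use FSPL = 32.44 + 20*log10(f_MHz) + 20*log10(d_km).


f = 11.2 GHz = 11200.0000 MHz
d = 35987.1 km
FSPL = 32.44 + 20*log10(11200.0000) + 20*log10(35987.1)
FSPL = 32.44 + 80.9844 + 91.1229
FSPL = 204.5473 dB

204.5473 dB


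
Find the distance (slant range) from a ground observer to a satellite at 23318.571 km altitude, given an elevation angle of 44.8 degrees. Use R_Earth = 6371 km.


h = 23318.571 km, el = 44.8 deg
d = -R_E*sin(el) + sqrt((R_E*sin(el))^2 + 2*R_E*h + h^2)
d = -6371.0000*sin(0.7819075) + sqrt((6371.0000*0.7046342)^2 + 2*6371.0000*23318.571 + 23318.571^2)
d = 24854.1584 km

24854.1584 km


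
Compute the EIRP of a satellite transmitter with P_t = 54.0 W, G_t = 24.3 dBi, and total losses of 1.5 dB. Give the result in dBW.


Pt = 54.0 W = 17.3239 dBW
EIRP = Pt_dBW + Gt - losses = 17.3239 + 24.3 - 1.5 = 40.1239 dBW

40.1239 dBW


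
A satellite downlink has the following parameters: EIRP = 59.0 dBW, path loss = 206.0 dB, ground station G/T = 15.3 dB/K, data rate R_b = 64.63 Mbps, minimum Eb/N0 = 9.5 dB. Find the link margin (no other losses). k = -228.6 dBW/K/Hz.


C/N0 = EIRP - FSPL + G/T - k = 59.0 - 206.0 + 15.3 - (-228.6)
C/N0 = 96.9000 dB-Hz
R_b = 64.63 Mbps = 6.463e+07 bps -> 10*log10(R_b) = 78.1043 dB-Hz
Eb/N0 = C/N0 - 10*log10(R_b) = 96.9000 - 78.1043 = 18.7957 dB
Margin = Eb/N0 - Eb/N0_req = 18.7957 - 9.5 = 9.2957 dB (link closes)

9.2957 dB


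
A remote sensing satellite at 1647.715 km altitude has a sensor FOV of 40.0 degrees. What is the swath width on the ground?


FOV = 40.0 deg = 0.6981317 rad
swath = 2 * alt * tan(FOV/2) = 2 * 1647.715 * tan(0.3490659)
swath = 2 * 1647.715 * 0.3639702
swath = 1199.4384 km

1199.4384 km


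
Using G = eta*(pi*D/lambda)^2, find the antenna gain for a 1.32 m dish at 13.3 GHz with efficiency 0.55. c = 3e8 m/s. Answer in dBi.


lambda = c/f = 3e8 / 1.33e+10 = 0.02255639 m
G = eta*(pi*D/lambda)^2 = 0.55*(pi*1.32/0.02255639)^2
G = 18589.6439 (linear)
G = 10*log10(18589.6439) = 42.6927 dBi

42.6927 dBi


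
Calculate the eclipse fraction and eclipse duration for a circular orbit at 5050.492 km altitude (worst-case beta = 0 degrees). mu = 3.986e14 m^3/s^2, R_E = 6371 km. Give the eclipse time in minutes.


r = 11421.4920 km
T = 202.4623 min
Eclipse fraction = arcsin(R_E/r)/pi = arcsin(6371.0000/11421.4920)/pi
= arcsin(0.557808)/pi = 0.1883575
Eclipse duration = 0.1883575 * 202.4623 = 38.1353 min

38.1353 minutes


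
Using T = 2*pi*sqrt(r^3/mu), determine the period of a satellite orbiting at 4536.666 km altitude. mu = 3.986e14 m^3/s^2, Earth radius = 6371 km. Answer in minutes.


r = 10907.6660 km = 1.0907666e+07 m
T = 2*pi*sqrt(r^3/mu) = 2*pi*sqrt(1.2977633e+21 / 3.986e14)
T = 11337.2825 s = 188.9547 min

188.9547 minutes


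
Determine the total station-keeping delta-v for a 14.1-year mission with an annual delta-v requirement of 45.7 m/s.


dV = rate * years = 45.7 * 14.1
dV = 644.3700 m/s

644.3700 m/s


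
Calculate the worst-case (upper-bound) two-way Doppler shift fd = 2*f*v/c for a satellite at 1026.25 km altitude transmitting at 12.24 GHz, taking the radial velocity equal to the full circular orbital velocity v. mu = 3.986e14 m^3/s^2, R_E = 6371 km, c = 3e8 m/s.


r = 7.39725e+06 m
v = sqrt(mu/r) = 7340.6328 m/s (worst-case radial velocity)
f = 12.24 GHz = 1.224e+10 Hz
fd = 2*f*v/c = 2*1.224e+10*7340.6328/3.0e+08
fd = 598995.6351 Hz

598995.6351 Hz


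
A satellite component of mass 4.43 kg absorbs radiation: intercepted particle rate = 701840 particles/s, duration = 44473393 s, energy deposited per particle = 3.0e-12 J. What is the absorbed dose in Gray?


Total energy deposited = rate * time * E_per
  = 701840 * 44473393 * 3.0e-12 = 93.6396 J
Dose = E_total / mass = 93.6396 / 4.43
Dose = 21.1376 Gy

21.1376 Gy


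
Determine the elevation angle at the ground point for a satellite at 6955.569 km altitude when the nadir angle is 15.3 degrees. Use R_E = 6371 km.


r = R_E + alt = 13326.5690 km
Law of sines in the satellite / Earth-center / ground-point triangle:
  sin(nadir)/R_E = sin(90 + el)/r  =>  cos(el) = (r/R_E)*sin(nadir)
cos(el) = (13326.5690 / 6371.0000) * sin(15.3 deg) = 0.5519577
el = arccos(0.5519577) = 56.4986 deg
(Earth-central angle = 90 - nadir - el = 18.2014 deg)

56.4986 degrees


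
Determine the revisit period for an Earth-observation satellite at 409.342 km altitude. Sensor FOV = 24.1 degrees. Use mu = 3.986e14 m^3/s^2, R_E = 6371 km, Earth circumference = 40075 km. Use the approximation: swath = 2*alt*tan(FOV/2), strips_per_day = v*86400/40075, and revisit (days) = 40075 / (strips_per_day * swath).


swath = 2*409.342*tan(0.2103122) = 174.7635 km
v = sqrt(mu/r) = 7667.3069 m/s = 7.6673 km/s
strips/day = v*86400/40075 = 7.6673*86400/40075 = 16.5304
coverage/day = strips * swath = 16.5304 * 174.7635 = 2888.9087 km
revisit = 40075 / 2888.9087 = 13.8720 days

13.8720 days


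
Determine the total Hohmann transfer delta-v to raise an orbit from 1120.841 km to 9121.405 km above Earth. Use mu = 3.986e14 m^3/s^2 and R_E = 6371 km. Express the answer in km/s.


r1 = 7491.8410 km = 7.491841e+06 m
r2 = 15492.4050 km = 1.5492405e+07 m
dv1 = sqrt(mu/r1)*(sqrt(2*r2/(r1+r2)) - 1) = 1174.8851 m/s
dv2 = sqrt(mu/r2)*(1 - sqrt(2*r1/(r1+r2))) = 976.8837 m/s
total dv = |dv1| + |dv2| = 1174.8851 + 976.8837 = 2151.7689 m/s = 2.1518 km/s

2.1518 km/s


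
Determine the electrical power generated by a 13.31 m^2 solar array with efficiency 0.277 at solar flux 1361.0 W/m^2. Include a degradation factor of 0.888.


P = area * eta * S * degradation
P = 13.31 * 0.277 * 1361.0 * 0.888
P = 4455.8331 W

4455.8331 W


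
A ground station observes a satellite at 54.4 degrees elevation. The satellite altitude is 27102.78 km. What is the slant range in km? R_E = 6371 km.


h = 27102.78 km, el = 54.4 deg
d = -R_E*sin(el) + sqrt((R_E*sin(el))^2 + 2*R_E*h + h^2)
d = -6371.0000*sin(0.9494591) + sqrt((6371.0000*0.8131008)^2 + 2*6371.0000*27102.78 + 27102.78^2)
d = 28087.4289 km

28087.4289 km


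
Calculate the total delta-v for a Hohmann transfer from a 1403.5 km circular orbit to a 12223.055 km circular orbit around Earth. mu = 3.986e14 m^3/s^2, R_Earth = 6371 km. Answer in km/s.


r1 = 7774.5000 km = 7.7745e+06 m
r2 = 18594.0550 km = 1.8594055e+07 m
dv1 = sqrt(mu/r1)*(sqrt(2*r2/(r1+r2)) - 1) = 1343.0547 m/s
dv2 = sqrt(mu/r2)*(1 - sqrt(2*r1/(r1+r2))) = 1074.5967 m/s
total dv = |dv1| + |dv2| = 1343.0547 + 1074.5967 = 2417.6514 m/s = 2.4177 km/s

2.4177 km/s


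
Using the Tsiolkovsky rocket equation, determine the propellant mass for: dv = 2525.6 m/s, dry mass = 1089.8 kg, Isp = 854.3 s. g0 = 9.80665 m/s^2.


ve = Isp * g0 = 854.3 * 9.80665 = 8377.821095 m/s
mass ratio = exp(dv/ve) = exp(2525.6/8377.821095) = 1.35183460
m_prop = m_dry * (mr - 1) = 1089.8 * (1.35183460 - 1)
m_prop = 383.4293 kg

383.4293 kg


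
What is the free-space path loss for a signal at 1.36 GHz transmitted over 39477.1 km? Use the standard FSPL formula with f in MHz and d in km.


f = 1.36 GHz = 1360.0000 MHz
d = 39477.1 km
FSPL = 32.44 + 20*log10(1360.0000) + 20*log10(39477.1)
FSPL = 32.44 + 62.6708 + 91.9269
FSPL = 187.0377 dB

187.0377 dB


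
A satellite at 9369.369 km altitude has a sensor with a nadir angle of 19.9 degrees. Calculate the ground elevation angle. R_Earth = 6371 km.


r = R_E + alt = 15740.3690 km
Law of sines in the satellite / Earth-center / ground-point triangle:
  sin(nadir)/R_E = sin(90 + el)/r  =>  cos(el) = (r/R_E)*sin(nadir)
cos(el) = (15740.3690 / 6371.0000) * sin(19.9 deg) = 0.8409511
el = arccos(0.8409511) = 32.7593 deg
(Earth-central angle = 90 - nadir - el = 37.3407 deg)

32.7593 degrees


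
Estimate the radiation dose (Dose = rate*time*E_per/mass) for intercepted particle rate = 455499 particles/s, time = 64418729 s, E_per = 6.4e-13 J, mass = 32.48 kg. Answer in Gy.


Total energy deposited = rate * time * E_per
  = 455499 * 64418729 * 6.4e-13 = 18.7793 J
Dose = E_total / mass = 18.7793 / 32.48
Dose = 0.5781806 Gy

0.5782 Gy


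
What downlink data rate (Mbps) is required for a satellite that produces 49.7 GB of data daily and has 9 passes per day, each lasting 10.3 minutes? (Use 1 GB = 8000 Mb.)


total contact time = 9 * 10.3 * 60 = 5562.0000 s
data = 49.7 GB = 397600.0000 Mb
rate = 397600.0000 / 5562.0000 = 71.4851 Mbps

71.4851 Mbps


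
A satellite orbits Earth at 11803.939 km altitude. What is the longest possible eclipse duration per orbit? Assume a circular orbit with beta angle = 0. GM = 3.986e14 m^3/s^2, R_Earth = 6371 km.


r = 18174.9390 km
T = 406.4147 min
Eclipse fraction = arcsin(R_E/r)/pi = arcsin(6371.0000/18174.9390)/pi
= arcsin(0.3505376)/pi = 0.1140011
Eclipse duration = 0.1140011 * 406.4147 = 46.3317 min

46.3317 minutes


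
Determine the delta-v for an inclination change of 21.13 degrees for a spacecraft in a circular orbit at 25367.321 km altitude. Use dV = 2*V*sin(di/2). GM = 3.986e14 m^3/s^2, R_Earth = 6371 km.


r = 31738.3210 km = 3.1738321e+07 m
V = sqrt(mu/r) = 3543.8609 m/s
di = 21.13 deg = 0.3687881 rad
dV = 2*V*sin(di/2) = 2*3543.8609*sin(0.184394)
dV = 1299.5400 m/s = 1.2995 km/s

1.2995 km/s


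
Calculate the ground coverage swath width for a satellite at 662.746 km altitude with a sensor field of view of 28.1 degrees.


FOV = 28.1 deg = 0.4904375 rad
swath = 2 * alt * tan(FOV/2) = 2 * 662.746 * tan(0.2452188)
swath = 2 * 662.746 * 0.2502551
swath = 331.7112 km

331.7112 km


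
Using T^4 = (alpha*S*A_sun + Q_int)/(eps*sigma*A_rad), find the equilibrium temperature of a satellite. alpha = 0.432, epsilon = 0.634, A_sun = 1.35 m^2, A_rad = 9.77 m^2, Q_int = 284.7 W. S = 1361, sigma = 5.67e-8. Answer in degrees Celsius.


Numerator = alpha*S*A_sun + Q_int = 0.432*1361*1.35 + 284.7 = 1078.4352 W
Denominator = eps*sigma*A_rad = 0.634*5.67e-8*9.77 = 3.5121001e-07 W/K^4
T^4 = 3.0706278e+09 K^4
T = 235.4002 K = -37.7498 C

-37.7498 degrees Celsius


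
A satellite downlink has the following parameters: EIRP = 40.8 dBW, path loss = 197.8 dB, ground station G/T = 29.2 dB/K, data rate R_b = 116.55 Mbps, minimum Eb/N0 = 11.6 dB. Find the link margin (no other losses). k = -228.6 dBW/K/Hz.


C/N0 = EIRP - FSPL + G/T - k = 40.8 - 197.8 + 29.2 - (-228.6)
C/N0 = 100.8000 dB-Hz
R_b = 116.55 Mbps = 1.1655e+08 bps -> 10*log10(R_b) = 80.6651 dB-Hz
Eb/N0 = C/N0 - 10*log10(R_b) = 100.8000 - 80.6651 = 20.1349 dB
Margin = Eb/N0 - Eb/N0_req = 20.1349 - 11.6 = 8.5349 dB (link closes)

8.5349 dB


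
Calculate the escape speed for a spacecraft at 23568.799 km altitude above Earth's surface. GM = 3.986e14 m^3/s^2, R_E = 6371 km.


r = 6371.0 + 23568.799 = 29939.7990 km = 2.9939799e+07 m
v_esc = sqrt(2*mu/r) = sqrt(2*3.986e14 / 2.9939799e+07)
v_esc = 5160.1129 m/s = 5.1601 km/s

5.1601 km/s


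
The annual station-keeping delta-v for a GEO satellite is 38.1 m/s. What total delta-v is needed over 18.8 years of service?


dV = rate * years = 38.1 * 18.8
dV = 716.2800 m/s

716.2800 m/s


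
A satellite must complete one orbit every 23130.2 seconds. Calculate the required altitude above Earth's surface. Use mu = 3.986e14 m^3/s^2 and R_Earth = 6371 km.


T = 23130.2 s
r = (mu*T^2/(4*pi^2))^(1/3) = (3.986e14 * 23130.2^2 / (4*pi^2))^(1/3)
r = 1.7546026e+07 m = 17546.0264 km
alt = r - R_E = 17546.0264 - 6371 = 11175.0264 km

11175.0264 km


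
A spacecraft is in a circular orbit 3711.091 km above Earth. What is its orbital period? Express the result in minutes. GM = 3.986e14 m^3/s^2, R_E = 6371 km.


r = 10082.0910 km = 1.0082091e+07 m
T = 2*pi*sqrt(r^3/mu) = 2*pi*sqrt(1.02483e+21 / 3.986e14)
T = 10074.8164 s = 167.9136 min

167.9136 minutes


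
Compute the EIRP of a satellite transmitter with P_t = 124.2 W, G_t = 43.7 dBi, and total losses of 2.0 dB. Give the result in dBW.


Pt = 124.2 W = 20.9412 dBW
EIRP = Pt_dBW + Gt - losses = 20.9412 + 43.7 - 2.0 = 62.6412 dBW

62.6412 dBW


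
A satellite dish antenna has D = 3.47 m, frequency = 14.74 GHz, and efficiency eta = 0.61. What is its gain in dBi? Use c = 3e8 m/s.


lambda = c/f = 3e8 / 1.474e+10 = 0.02035278 m
G = eta*(pi*D/lambda)^2 = 0.61*(pi*3.47/0.02035278)^2
G = 175001.1842 (linear)
G = 10*log10(175001.1842) = 52.4304 dBi

52.4304 dBi


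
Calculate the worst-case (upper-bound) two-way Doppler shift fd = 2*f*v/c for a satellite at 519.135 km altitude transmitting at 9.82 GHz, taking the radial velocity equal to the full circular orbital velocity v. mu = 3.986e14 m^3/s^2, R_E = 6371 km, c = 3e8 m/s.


r = 6.890135e+06 m
v = sqrt(mu/r) = 7605.9730 m/s (worst-case radial velocity)
f = 9.82 GHz = 9.82e+09 Hz
fd = 2*f*v/c = 2*9.82e+09*7605.9730/3.0e+08
fd = 497937.7016 Hz

497937.7016 Hz


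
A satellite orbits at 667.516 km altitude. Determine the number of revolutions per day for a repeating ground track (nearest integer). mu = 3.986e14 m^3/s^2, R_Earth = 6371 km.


r = 7.038516e+06 m
T = 2*pi*sqrt(r^3/mu) = 5876.6913 s = 97.9449 min
revs/day = 1440 / 97.9449 = 14.7022
Rounded: 15 revolutions per day

15 revolutions per day


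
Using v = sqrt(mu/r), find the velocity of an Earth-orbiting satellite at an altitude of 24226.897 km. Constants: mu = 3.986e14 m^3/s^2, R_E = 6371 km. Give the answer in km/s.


r = R_E + alt = 6371.0 + 24226.897 = 30597.8970 km = 3.0597897e+07 m
v = sqrt(mu/r) = sqrt(3.986e14 / 3.0597897e+07) = 3609.2990 m/s = 3.6093 km/s

3.6093 km/s


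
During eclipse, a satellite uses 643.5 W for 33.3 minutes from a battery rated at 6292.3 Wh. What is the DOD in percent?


E_used = P * t / 60 = 643.5 * 33.3 / 60 = 357.1425 Wh
DOD = E_used / E_total * 100 = 357.1425 / 6292.3 * 100
DOD = 5.6759 %

5.6759 %


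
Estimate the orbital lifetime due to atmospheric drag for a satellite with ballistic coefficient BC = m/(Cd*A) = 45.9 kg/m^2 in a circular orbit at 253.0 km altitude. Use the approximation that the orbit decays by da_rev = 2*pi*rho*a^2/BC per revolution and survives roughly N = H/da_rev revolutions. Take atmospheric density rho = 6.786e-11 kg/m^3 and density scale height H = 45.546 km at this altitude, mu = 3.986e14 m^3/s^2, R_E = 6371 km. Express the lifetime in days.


a = R_E + alt = 6624.0000 km = 6.624e+06 m
da_rev = 2*pi*rho*a^2/BC = 2*pi*6.786e-11*(6.624e+06)^2/45.9 = 407.588278 m per revolution
N = H/da_rev = 45546.0000 m / 407.588278 m = 111.7451 revolutions
P = 2*pi*sqrt(a^3/mu) = 5365.2715 s
lifetime = N*P = 111.7451 * 5365.2715 = 599542.8982 s = 6.9392 days

6.9392 days


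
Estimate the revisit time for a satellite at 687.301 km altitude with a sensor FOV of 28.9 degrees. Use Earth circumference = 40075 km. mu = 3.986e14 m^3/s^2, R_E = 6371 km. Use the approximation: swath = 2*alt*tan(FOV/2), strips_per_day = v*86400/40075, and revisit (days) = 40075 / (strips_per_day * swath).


swath = 2*687.301*tan(0.2522001) = 354.2167 km
v = sqrt(mu/r) = 7514.8196 m/s = 7.5148 km/s
strips/day = v*86400/40075 = 7.5148*86400/40075 = 16.2016
coverage/day = strips * swath = 16.2016 * 354.2167 = 5738.8894 km
revisit = 40075 / 5738.8894 = 6.9831 days

6.9831 days


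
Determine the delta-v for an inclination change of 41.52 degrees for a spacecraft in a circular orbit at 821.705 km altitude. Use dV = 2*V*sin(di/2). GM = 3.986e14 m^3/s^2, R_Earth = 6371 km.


r = 7192.7050 km = 7.192705e+06 m
V = sqrt(mu/r) = 7444.2770 m/s
di = 41.52 deg = 0.7246607 rad
dV = 2*V*sin(di/2) = 2*7444.2770*sin(0.3623304)
dV = 5277.3111 m/s = 5.2773 km/s

5.2773 km/s


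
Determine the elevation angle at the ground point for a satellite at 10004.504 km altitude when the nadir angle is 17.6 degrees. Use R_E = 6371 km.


r = R_E + alt = 16375.5040 km
Law of sines in the satellite / Earth-center / ground-point triangle:
  sin(nadir)/R_E = sin(90 + el)/r  =>  cos(el) = (r/R_E)*sin(nadir)
cos(el) = (16375.5040 / 6371.0000) * sin(17.6 deg) = 0.7771872
el = arccos(0.7771872) = 38.9962 deg
(Earth-central angle = 90 - nadir - el = 33.4038 deg)

38.9962 degrees


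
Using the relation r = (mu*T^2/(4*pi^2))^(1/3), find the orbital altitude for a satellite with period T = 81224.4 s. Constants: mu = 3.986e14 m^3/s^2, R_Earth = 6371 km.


T = 81224.4 s
r = (mu*T^2/(4*pi^2))^(1/3) = (3.986e14 * 81224.4^2 / (4*pi^2))^(1/3)
r = 4.0536868e+07 m = 40536.8683 km
alt = r - R_E = 40536.8683 - 6371 = 34165.8683 km

34165.8683 km


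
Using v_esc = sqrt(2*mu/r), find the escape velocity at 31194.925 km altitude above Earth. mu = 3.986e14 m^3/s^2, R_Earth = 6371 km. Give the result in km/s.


r = 6371.0 + 31194.925 = 37565.9250 km = 3.7565925e+07 m
v_esc = sqrt(2*mu/r) = sqrt(2*3.986e14 / 3.7565925e+07)
v_esc = 4606.6647 m/s = 4.6067 km/s

4.6067 km/s


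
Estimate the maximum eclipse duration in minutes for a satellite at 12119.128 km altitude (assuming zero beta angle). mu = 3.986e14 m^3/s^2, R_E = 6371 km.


r = 18490.1280 km
T = 417.0324 min
Eclipse fraction = arcsin(R_E/r)/pi = arcsin(6371.0000/18490.1280)/pi
= arcsin(0.3445622)/pi = 0.1119726
Eclipse duration = 0.1119726 * 417.0324 = 46.6962 min

46.6962 minutes


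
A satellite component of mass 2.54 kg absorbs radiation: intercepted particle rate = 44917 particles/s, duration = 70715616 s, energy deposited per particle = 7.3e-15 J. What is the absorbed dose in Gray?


Total energy deposited = rate * time * E_per
  = 44917 * 70715616 * 7.3e-15 = 0.02318723 J
Dose = E_total / mass = 0.02318723 / 2.54
Dose = 0.009128832 Gy

0.0091 Gy


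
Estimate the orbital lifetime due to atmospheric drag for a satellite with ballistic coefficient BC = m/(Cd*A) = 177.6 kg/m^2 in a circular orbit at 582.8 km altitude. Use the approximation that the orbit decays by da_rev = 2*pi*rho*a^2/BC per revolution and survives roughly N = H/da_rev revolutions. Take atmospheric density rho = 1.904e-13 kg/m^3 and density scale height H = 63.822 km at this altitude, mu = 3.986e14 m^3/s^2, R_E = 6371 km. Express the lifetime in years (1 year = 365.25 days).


a = R_E + alt = 6953.8000 km = 6.9538e+06 m
da_rev = 2*pi*rho*a^2/BC = 2*pi*1.904e-13*(6.9538e+06)^2/177.6 = 0.325722862 m per revolution
N = H/da_rev = 63822.0000 m / 0.325722862 m = 195939.5775 revolutions
P = 2*pi*sqrt(a^3/mu) = 5770.9128 s
lifetime = N*P = 195939.5775 * 5770.9128 = 1.1307502e+09 s = 13087.3868 days
years = 13087.3868 / 365.25 = 35.8313 years

35.8313 years


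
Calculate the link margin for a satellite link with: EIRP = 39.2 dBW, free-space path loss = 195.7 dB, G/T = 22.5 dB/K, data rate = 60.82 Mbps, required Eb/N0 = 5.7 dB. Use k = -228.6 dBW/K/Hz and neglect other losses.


C/N0 = EIRP - FSPL + G/T - k = 39.2 - 195.7 + 22.5 - (-228.6)
C/N0 = 94.6000 dB-Hz
R_b = 60.82 Mbps = 6.082e+07 bps -> 10*log10(R_b) = 77.8405 dB-Hz
Eb/N0 = C/N0 - 10*log10(R_b) = 94.6000 - 77.8405 = 16.7595 dB
Margin = Eb/N0 - Eb/N0_req = 16.7595 - 5.7 = 11.0595 dB (link closes)

11.0595 dB


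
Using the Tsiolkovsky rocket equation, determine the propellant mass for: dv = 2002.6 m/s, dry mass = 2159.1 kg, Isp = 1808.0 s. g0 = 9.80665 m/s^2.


ve = Isp * g0 = 1808.0 * 9.80665 = 17730.423200 m/s
mass ratio = exp(dv/ve) = exp(2002.6/17730.423200) = 1.11957271
m_prop = m_dry * (mr - 1) = 2159.1 * (1.11957271 - 1)
m_prop = 258.1694 kg

258.1694 kg


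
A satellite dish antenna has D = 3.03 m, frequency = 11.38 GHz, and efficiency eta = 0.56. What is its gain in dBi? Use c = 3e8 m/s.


lambda = c/f = 3e8 / 1.138e+10 = 0.02636204 m
G = eta*(pi*D/lambda)^2 = 0.56*(pi*3.03/0.02636204)^2
G = 73015.4967 (linear)
G = 10*log10(73015.4967) = 48.6342 dBi

48.6342 dBi


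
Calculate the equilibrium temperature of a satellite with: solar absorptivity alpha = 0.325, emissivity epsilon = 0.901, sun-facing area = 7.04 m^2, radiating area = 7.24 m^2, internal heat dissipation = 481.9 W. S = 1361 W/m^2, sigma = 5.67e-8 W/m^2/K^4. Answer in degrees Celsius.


Numerator = alpha*S*A_sun + Q_int = 0.325*1361*7.04 + 481.9 = 3595.8680 W
Denominator = eps*sigma*A_rad = 0.901*5.67e-8*7.24 = 3.6986771e-07 W/K^4
T^4 = 9.7220382e+09 K^4
T = 314.0070 K = 40.8570 C

40.8570 degrees Celsius


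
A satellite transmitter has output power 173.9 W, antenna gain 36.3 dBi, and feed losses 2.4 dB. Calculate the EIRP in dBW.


Pt = 173.9 W = 22.4030 dBW
EIRP = Pt_dBW + Gt - losses = 22.4030 + 36.3 - 2.4 = 56.3030 dBW

56.3030 dBW


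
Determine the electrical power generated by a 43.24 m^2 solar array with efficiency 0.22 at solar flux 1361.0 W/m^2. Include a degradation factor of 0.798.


P = area * eta * S * degradation
P = 43.24 * 0.22 * 1361.0 * 0.798
P = 10331.6428 W

10331.6428 W


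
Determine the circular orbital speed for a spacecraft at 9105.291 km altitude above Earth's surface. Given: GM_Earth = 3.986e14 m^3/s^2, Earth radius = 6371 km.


r = R_E + alt = 6371.0 + 9105.291 = 15476.2910 km = 1.5476291e+07 m
v = sqrt(mu/r) = sqrt(3.986e14 / 1.5476291e+07) = 5074.9901 m/s = 5.0750 km/s

5.0750 km/s


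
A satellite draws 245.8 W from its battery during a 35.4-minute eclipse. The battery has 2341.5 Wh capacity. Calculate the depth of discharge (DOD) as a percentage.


E_used = P * t / 60 = 245.8 * 35.4 / 60 = 145.0220 Wh
DOD = E_used / E_total * 100 = 145.0220 / 2341.5 * 100
DOD = 6.1936 %

6.1936 %


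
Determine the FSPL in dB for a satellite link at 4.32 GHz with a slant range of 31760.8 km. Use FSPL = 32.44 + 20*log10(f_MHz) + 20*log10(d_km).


f = 4.32 GHz = 4320.0000 MHz
d = 31760.8 km
FSPL = 32.44 + 20*log10(4320.0000) + 20*log10(31760.8)
FSPL = 32.44 + 72.7097 + 90.0378
FSPL = 195.1875 dB

195.1875 dB


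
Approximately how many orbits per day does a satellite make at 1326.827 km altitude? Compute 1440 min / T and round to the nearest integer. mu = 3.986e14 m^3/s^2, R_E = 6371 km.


r = 7.697827e+06 m
T = 2*pi*sqrt(r^3/mu) = 6721.4573 s = 112.0243 min
revs/day = 1440 / 112.0243 = 12.8544
Rounded: 13 revolutions per day

13 revolutions per day


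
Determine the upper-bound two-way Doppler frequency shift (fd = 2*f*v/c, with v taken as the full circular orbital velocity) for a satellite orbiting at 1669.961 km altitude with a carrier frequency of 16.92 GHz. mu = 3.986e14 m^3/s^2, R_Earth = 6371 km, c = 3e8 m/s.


r = 8.040961e+06 m
v = sqrt(mu/r) = 7040.6810 m/s (worst-case radial velocity)
f = 16.92 GHz = 1.692e+10 Hz
fd = 2*f*v/c = 2*1.692e+10*7040.6810/3.0e+08
fd = 794188.8198 Hz

794188.8198 Hz


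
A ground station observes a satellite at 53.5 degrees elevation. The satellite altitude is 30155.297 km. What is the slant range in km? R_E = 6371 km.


h = 30155.297 km, el = 53.5 deg
d = -R_E*sin(el) + sqrt((R_E*sin(el))^2 + 2*R_E*h + h^2)
d = -6371.0000*sin(0.9337511) + sqrt((6371.0000*0.8038569)^2 + 2*6371.0000*30155.297 + 30155.297^2)
d = 31207.8061 km

31207.8061 km


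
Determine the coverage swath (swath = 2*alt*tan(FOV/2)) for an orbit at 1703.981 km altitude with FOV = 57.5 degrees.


FOV = 57.5 deg = 1.0036 rad
swath = 2 * alt * tan(FOV/2) = 2 * 1703.981 * tan(0.5017822)
swath = 2 * 1703.981 * 0.5486188
swath = 1869.6720 km

1869.6720 km


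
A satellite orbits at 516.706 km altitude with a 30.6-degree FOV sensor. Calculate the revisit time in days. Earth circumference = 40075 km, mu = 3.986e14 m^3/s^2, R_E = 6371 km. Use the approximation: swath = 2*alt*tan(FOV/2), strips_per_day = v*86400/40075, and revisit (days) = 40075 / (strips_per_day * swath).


swath = 2*516.706*tan(0.2670354) = 282.7095 km
v = sqrt(mu/r) = 7607.3141 m/s = 7.6073 km/s
strips/day = v*86400/40075 = 7.6073*86400/40075 = 16.4010
coverage/day = strips * swath = 16.4010 * 282.7095 = 4636.7322 km
revisit = 40075 / 4636.7322 = 8.6429 days

8.6429 days


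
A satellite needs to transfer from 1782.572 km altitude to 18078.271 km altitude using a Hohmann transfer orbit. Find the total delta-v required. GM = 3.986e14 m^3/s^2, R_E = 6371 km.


r1 = 8153.5720 km = 8.153572e+06 m
r2 = 24449.2710 km = 2.4449271e+07 m
dv1 = sqrt(mu/r1)*(sqrt(2*r2/(r1+r2)) - 1) = 1570.8908 m/s
dv2 = sqrt(mu/r2)*(1 - sqrt(2*r1/(r1+r2))) = 1182.1183 m/s
total dv = |dv1| + |dv2| = 1570.8908 + 1182.1183 = 2753.0091 m/s = 2.7530 km/s

2.7530 km/s


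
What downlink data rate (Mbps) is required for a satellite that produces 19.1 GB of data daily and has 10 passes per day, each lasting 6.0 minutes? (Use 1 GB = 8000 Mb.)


total contact time = 10 * 6.0 * 60 = 3600.0000 s
data = 19.1 GB = 152800.0000 Mb
rate = 152800.0000 / 3600.0000 = 42.4444 Mbps

42.4444 Mbps


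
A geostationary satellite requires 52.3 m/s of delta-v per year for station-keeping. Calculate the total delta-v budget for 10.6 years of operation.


dV = rate * years = 52.3 * 10.6
dV = 554.3800 m/s

554.3800 m/s


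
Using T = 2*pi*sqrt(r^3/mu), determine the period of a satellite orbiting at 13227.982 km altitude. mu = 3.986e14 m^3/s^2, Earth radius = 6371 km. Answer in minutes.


r = 19598.9820 km = 1.9598982e+07 m
T = 2*pi*sqrt(r^3/mu) = 2*pi*sqrt(7.5283628e+21 / 3.986e14)
T = 27306.2142 s = 455.1036 min

455.1036 minutes


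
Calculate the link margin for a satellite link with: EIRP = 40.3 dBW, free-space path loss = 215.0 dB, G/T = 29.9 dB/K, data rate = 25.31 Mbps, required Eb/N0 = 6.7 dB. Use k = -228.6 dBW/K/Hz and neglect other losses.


C/N0 = EIRP - FSPL + G/T - k = 40.3 - 215.0 + 29.9 - (-228.6)
C/N0 = 83.8000 dB-Hz
R_b = 25.31 Mbps = 2.531e+07 bps -> 10*log10(R_b) = 74.0329 dB-Hz
Eb/N0 = C/N0 - 10*log10(R_b) = 83.8000 - 74.0329 = 9.7671 dB
Margin = Eb/N0 - Eb/N0_req = 9.7671 - 6.7 = 3.0671 dB (link closes)

3.0671 dB


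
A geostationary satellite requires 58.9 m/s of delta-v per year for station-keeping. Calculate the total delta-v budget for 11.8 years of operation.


dV = rate * years = 58.9 * 11.8
dV = 695.0200 m/s

695.0200 m/s


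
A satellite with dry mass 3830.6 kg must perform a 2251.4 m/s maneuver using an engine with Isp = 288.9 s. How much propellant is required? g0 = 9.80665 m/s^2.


ve = Isp * g0 = 288.9 * 9.80665 = 2833.141185 m/s
mass ratio = exp(dv/ve) = exp(2251.4/2833.141185) = 2.21370074
m_prop = m_dry * (mr - 1) = 3830.6 * (2.21370074 - 1)
m_prop = 4649.2020 kg

4649.2020 kg


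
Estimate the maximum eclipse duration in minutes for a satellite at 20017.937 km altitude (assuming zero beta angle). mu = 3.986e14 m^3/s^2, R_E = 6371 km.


r = 26388.9370 km
T = 711.0380 min
Eclipse fraction = arcsin(R_E/r)/pi = arcsin(6371.0000/26388.9370)/pi
= arcsin(0.2414269)/pi = 0.07761541
Eclipse duration = 0.07761541 * 711.0380 = 55.1875 min

55.1875 minutes


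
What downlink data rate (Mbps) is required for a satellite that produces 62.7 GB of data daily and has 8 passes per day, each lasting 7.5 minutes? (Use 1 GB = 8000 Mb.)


total contact time = 8 * 7.5 * 60 = 3600.0000 s
data = 62.7 GB = 501600.0000 Mb
rate = 501600.0000 / 3600.0000 = 139.3333 Mbps

139.3333 Mbps


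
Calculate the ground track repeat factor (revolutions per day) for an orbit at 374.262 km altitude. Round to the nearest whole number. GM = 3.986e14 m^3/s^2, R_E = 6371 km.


r = 6.745262e+06 m
T = 2*pi*sqrt(r^3/mu) = 5513.2725 s = 91.8879 min
revs/day = 1440 / 91.8879 = 15.6713
Rounded: 16 revolutions per day

16 revolutions per day


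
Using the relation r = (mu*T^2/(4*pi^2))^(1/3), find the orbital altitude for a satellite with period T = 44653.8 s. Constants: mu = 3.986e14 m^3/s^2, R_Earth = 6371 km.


T = 44653.8 s
r = (mu*T^2/(4*pi^2))^(1/3) = (3.986e14 * 44653.8^2 / (4*pi^2))^(1/3)
r = 2.7203919e+07 m = 27203.9187 km
alt = r - R_E = 27203.9187 - 6371 = 20832.9187 km

20832.9187 km


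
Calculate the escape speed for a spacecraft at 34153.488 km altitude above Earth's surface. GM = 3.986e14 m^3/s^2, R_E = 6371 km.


r = 6371.0 + 34153.488 = 40524.4880 km = 4.0524488e+07 m
v_esc = sqrt(2*mu/r) = sqrt(2*3.986e14 / 4.0524488e+07)
v_esc = 4435.3192 m/s = 4.4353 km/s

4.4353 km/s


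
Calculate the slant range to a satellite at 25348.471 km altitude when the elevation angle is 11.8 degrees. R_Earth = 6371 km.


h = 25348.471 km, el = 11.8 deg
d = -R_E*sin(el) + sqrt((R_E*sin(el))^2 + 2*R_E*h + h^2)
d = -6371.0000*sin(0.2059489) + sqrt((6371.0000*0.2044961)^2 + 2*6371.0000*25348.471 + 25348.471^2)
d = 29797.5190 km

29797.5190 km


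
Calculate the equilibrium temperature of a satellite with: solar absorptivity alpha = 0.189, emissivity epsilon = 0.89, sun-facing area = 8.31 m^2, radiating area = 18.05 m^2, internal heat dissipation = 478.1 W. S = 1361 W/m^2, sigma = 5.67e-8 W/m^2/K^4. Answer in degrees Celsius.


Numerator = alpha*S*A_sun + Q_int = 0.189*1361*8.31 + 478.1 = 2615.6730 W
Denominator = eps*sigma*A_rad = 0.89*5.67e-8*18.05 = 9.1085715e-07 W/K^4
T^4 = 2.871661e+09 K^4
T = 231.4906 K = -41.6594 C

-41.6594 degrees Celsius


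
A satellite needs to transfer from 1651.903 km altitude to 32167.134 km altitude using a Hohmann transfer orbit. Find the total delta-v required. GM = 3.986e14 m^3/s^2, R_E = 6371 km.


r1 = 8022.9030 km = 8.022903e+06 m
r2 = 38538.1340 km = 3.8538134e+07 m
dv1 = sqrt(mu/r1)*(sqrt(2*r2/(r1+r2)) - 1) = 2020.2430 m/s
dv2 = sqrt(mu/r2)*(1 - sqrt(2*r1/(r1+r2))) = 1328.0940 m/s
total dv = |dv1| + |dv2| = 2020.2430 + 1328.0940 = 3348.3370 m/s = 3.3483 km/s

3.3483 km/s
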